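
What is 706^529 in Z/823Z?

686

By square-and-multiply:
706^1 ≡ 706 (mod 823)
706^2 ≡ 706^2 = 498436 ≡ 521 (mod 823)
706^4 ≡ 521^2 = 271441 ≡ 674 (mod 823)
706^8 ≡ 674^2 = 454276 ≡ 803 (mod 823)
706^16 ≡ 803^2 = 644809 ≡ 400 (mod 823)
706^32 ≡ 400^2 = 160000 ≡ 338 (mod 823)
706^64 ≡ 338^2 = 114244 ≡ 670 (mod 823)
706^128 ≡ 670^2 = 448900 ≡ 365 (mod 823)
706^256 ≡ 365^2 = 133225 ≡ 722 (mod 823)
706^512 ≡ 722^2 = 521284 ≡ 325 (mod 823)
706^529 = 706^512 · 706^16 · 706^1 ≡ 325 · 400 · 706 (mod 823).
Accumulate the product:
325 · 400 = 130000 ≡ 789
789 · 706 = 557034 ≡ 686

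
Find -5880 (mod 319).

181

-5880 = -19×319 + 181, so -5880 ≡ 181 (mod 319).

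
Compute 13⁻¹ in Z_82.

19

By the extended Euclidean algorithm:
82 = 6*13 + 4
13 = 3*4 + 1
4 = 4*1 + 0
gcd(13, 82) = 1, so the inverse exists.
Back-substitute for 1:
1 = 1*13 − 3*4
  = −3*82 + 19*13
So 13⁻¹ ≡ 19 (mod 82).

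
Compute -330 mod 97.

58

-330 = -4·97 + 58, so -330 ≡ 58 (mod 97).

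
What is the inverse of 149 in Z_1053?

1053 = 7×149 + 10
149 = 14×10 + 9
10 = 1×9 + 1
9 = 9×1 + 0
gcd(149, 1053) = 1, so the inverse exists.
Bézout: 1 = 15×1053 − 106×149.
So 149⁻¹ ≡ −106 ≡ 947 (mod 1053).

947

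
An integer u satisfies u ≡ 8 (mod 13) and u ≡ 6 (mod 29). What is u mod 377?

151

13⁻¹ mod 29: 13×9 ≡ 1 (mod 29), so 13⁻¹ ≡ 9.
u = 8 + 13×((6 − 8)×9 mod 29) = 8 + 13×11 = 151.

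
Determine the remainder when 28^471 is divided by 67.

Using repeated squaring:
471 in binary is 111010111, i.e. 471 = 256 + 128 + 64 + 16 + 4 + 2 + 1.
28^1 ≡ 28 (mod 67)
28^2 ≡ 28^2 = 784 ≡ 47 (mod 67)
28^4 ≡ 47^2 = 2209 ≡ 65 (mod 67)
28^8 ≡ 65^2 = 4225 ≡ 4 (mod 67)
28^16 ≡ 4^2 = 16 (mod 67)
28^32 ≡ 16^2 = 256 ≡ 55 (mod 67)
28^64 ≡ 55^2 = 3025 ≡ 10 (mod 67)
28^128 ≡ 10^2 = 100 ≡ 33 (mod 67)
28^256 ≡ 33^2 = 1089 ≡ 17 (mod 67)
28^471 = 28^256 * 28^128 * 28^64 * 28^16 * 28^4 * 28^2 * 28^1 ≡ 17 * 33 * 10 * 16 * 65 * 47 * 28 (mod 67).
Accumulate the product:
17 * 33 = 561 ≡ 25
25 * 10 = 250 ≡ 49
49 * 16 = 784 ≡ 47
47 * 65 = 3055 ≡ 40
40 * 47 = 1880 ≡ 4
4 * 28 = 112 ≡ 45

45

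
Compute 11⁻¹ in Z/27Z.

5

27 = 2*11 + 5
11 = 2*5 + 1
5 = 5*1 + 0
gcd(11, 27) = 1, so the inverse exists.
Back-substitute for 1:
1 = 1*11 − 2*5
  = −2*27 + 5*11
So 11⁻¹ ≡ 5 (mod 27).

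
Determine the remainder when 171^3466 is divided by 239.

By square-and-multiply:
3466 in binary is 110110001010, i.e. 3466 = 2048 + 1024 + 256 + 128 + 8 + 2.
171^1 ≡ 171 (mod 239)
171^2 ≡ 171^2 = 29241 ≡ 83 (mod 239)
171^4 ≡ 83^2 = 6889 ≡ 197 (mod 239)
171^8 ≡ 197^2 = 38809 ≡ 91 (mod 239)
171^16 ≡ 91^2 = 8281 ≡ 155 (mod 239)
171^32 ≡ 155^2 = 24025 ≡ 125 (mod 239)
171^64 ≡ 125^2 = 15625 ≡ 90 (mod 239)
171^128 ≡ 90^2 = 8100 ≡ 213 (mod 239)
171^256 ≡ 213^2 = 45369 ≡ 198 (mod 239)
171^512 ≡ 198^2 = 39204 ≡ 8 (mod 239)
171^1024 ≡ 8^2 = 64 (mod 239)
171^2048 ≡ 64^2 = 4096 ≡ 33 (mod 239)
171^3466 = 171^2048 * 171^1024 * 171^256 * 171^128 * 171^8 * 171^2 ≡ 33 * 64 * 198 * 213 * 91 * 83 (mod 239).
Accumulate the product:
33 * 64 = 2112 ≡ 200
200 * 198 = 39600 ≡ 165
165 * 213 = 35145 ≡ 12
12 * 91 = 1092 ≡ 136
136 * 83 = 11288 ≡ 55

55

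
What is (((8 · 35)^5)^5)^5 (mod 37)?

8 · 35 = 280 ≡ 21 (mod 37)
(21)^5 ≡ 4 (mod 37)
(4)^5 ≡ 25 (mod 37)
(25)^5 ≡ 30 (mod 37)

30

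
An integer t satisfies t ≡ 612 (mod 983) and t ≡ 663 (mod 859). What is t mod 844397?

321070

983⁻¹ mod 859: 983×478 ≡ 1 (mod 859), so 983⁻¹ ≡ 478.
t = 612 + 983×((663 − 612)×478 mod 859) = 612 + 983×326 = 321070.
Check: 321070 mod 983 = 612, 321070 mod 859 = 663. ✓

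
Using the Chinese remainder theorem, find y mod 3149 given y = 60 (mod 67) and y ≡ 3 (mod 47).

1601

67⁻¹ mod 47: 67×40 ≡ 1 (mod 47), so 67⁻¹ ≡ 40.
y = 60 + 67×((3 − 60)×40 mod 47) = 60 + 67×23 = 1601.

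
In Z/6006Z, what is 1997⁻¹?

Run the extended Euclidean algorithm:
6006 = 3*1997 + 15
1997 = 133*15 + 2
15 = 7*2 + 1
2 = 2*1 + 0
gcd(1997, 6006) = 1, so the inverse exists.
Back-substitute for 1:
1 = 1*15 − 7*2
  = −7*1997 + 932*15
  = 932*6006 − 2803*1997
So 1997⁻¹ ≡ −2803 ≡ 3203 (mod 6006).

3203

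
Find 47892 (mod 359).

47892 = 133×359 + 145, so 47892 ≡ 145 (mod 359).

145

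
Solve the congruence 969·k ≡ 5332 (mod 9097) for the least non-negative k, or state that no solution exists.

3066

gcd(969, 9097) = 1, so a unique solution mod 9097 exists.
969⁻¹ ≡ 4863 (mod 9097).
k ≡ 4863·5332 ≡ 3066 (mod 9097).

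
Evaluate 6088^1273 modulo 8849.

Using repeated squaring:
1273 in binary is 10011111001, i.e. 1273 = 1024 + 128 + 64 + 32 + 16 + 8 + 1.
6088^1 ≡ 6088 (mod 8849)
6088^2 ≡ 6088^2 = 37063744 ≡ 4132 (mod 8849)
6088^4 ≡ 4132^2 = 17073424 ≡ 3703 (mod 8849)
6088^8 ≡ 3703^2 = 13712209 ≡ 5108 (mod 8849)
6088^16 ≡ 5108^2 = 26091664 ≡ 4812 (mod 8849)
6088^32 ≡ 4812^2 = 23155344 ≡ 6360 (mod 8849)
6088^64 ≡ 6360^2 = 40449600 ≡ 821 (mod 8849)
6088^128 ≡ 821^2 = 674041 ≡ 1517 (mod 8849)
6088^256 ≡ 1517^2 = 2301289 ≡ 549 (mod 8849)
6088^512 ≡ 549^2 = 301401 ≡ 535 (mod 8849)
6088^1024 ≡ 535^2 = 286225 ≡ 3057 (mod 8849)
6088^1273 = 6088^1024 · 6088^128 · 6088^64 · 6088^32 · 6088^16 · 6088^8 · 6088^1 ≡ 3057 · 1517 · 821 · 6360 · 4812 · 5108 · 6088 (mod 8849).
Accumulate the product:
3057 · 1517 = 4637469 ≡ 593
593 · 821 = 486853 ≡ 158
158 · 6360 = 1004880 ≡ 4943
4943 · 4812 = 23785716 ≡ 8453
8453 · 5108 = 43177924 ≡ 3653
3653 · 6088 = 22239464 ≡ 1927

1927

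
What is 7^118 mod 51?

43

Using repeated squaring:
118 in binary is 1110110, i.e. 118 = 64 + 32 + 16 + 4 + 2.
7^1 ≡ 7 (mod 51)
7^2 ≡ 7^2 = 49 (mod 51)
7^4 ≡ 49^2 = 2401 ≡ 4 (mod 51)
7^8 ≡ 4^2 = 16 (mod 51)
7^16 ≡ 16^2 = 256 ≡ 1 (mod 51)
7^32 ≡ 1^2 = 1 (mod 51)
7^64 ≡ 1^2 = 1 (mod 51)
7^118 = 7^64 * 7^32 * 7^16 * 7^4 * 7^2 ≡ 1 * 1 * 1 * 4 * 49 (mod 51).
Accumulate the product:
1 * 1 = 1
1 * 1 = 1
1 * 4 = 4
4 * 49 = 196 ≡ 43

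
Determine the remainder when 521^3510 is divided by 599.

Using repeated squaring:
521^1 ≡ 521 (mod 599)
521^2 ≡ 521^2 = 271441 ≡ 94 (mod 599)
521^4 ≡ 94^2 = 8836 ≡ 450 (mod 599)
521^8 ≡ 450^2 = 202500 ≡ 38 (mod 599)
521^16 ≡ 38^2 = 1444 ≡ 246 (mod 599)
521^32 ≡ 246^2 = 60516 ≡ 17 (mod 599)
521^64 ≡ 17^2 = 289 (mod 599)
521^128 ≡ 289^2 = 83521 ≡ 260 (mod 599)
521^256 ≡ 260^2 = 67600 ≡ 512 (mod 599)
521^512 ≡ 512^2 = 262144 ≡ 381 (mod 599)
521^1024 ≡ 381^2 = 145161 ≡ 203 (mod 599)
521^2048 ≡ 203^2 = 41209 ≡ 477 (mod 599)
521^3510 = 521^2048 · 521^1024 · 521^256 · 521^128 · 521^32 · 521^16 · 521^4 · 521^2 ≡ 477 · 203 · 512 · 260 · 17 · 246 · 450 · 94 (mod 599).
Accumulate the product:
477 · 203 = 96831 ≡ 392
392 · 512 = 200704 ≡ 39
39 · 260 = 10140 ≡ 556
556 · 17 = 9452 ≡ 467
467 · 246 = 114882 ≡ 473
473 · 450 = 212850 ≡ 205
205 · 94 = 19270 ≡ 102

102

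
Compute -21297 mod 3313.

1894

-21297 = -7×3313 + 1894, so -21297 ≡ 1894 (mod 3313).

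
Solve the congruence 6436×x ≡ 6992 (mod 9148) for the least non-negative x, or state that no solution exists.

gcd(6436, 9148) = 4, and 4 | 6992, so solutions exist.
Divide through by 4: 1609×x mod 2287 = 1748.
1609⁻¹ ≡ 226 (mod 2287).
x ≡ 226×1748 ≡ 1684 (mod 2287).
The smallest non-negative solution is x = 1684.

1684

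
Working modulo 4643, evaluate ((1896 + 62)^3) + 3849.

1896 + 62 = 1958
(1958)^3 ≡ 21 (mod 4643)
21 + 3849 = 3870

3870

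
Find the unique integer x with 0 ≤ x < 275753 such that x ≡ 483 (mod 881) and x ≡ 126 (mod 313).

219852

881⁻¹ mod 313: 881·286 ≡ 1 (mod 313), so 881⁻¹ ≡ 286.
x = 483 + 881·((126 − 483)·286 mod 313) = 483 + 881·249 = 219852.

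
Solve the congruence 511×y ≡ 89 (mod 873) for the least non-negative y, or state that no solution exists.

gcd(511, 873) = 1, so a unique solution mod 873 exists.
511⁻¹ ≡ 832 (mod 873).
y ≡ 832×89 ≡ 716 (mod 873).

716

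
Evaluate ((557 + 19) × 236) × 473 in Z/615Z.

557 + 19 = 576
576 × 236 = 135936 ≡ 21 (mod 615)
21 × 473 = 9933 ≡ 93 (mod 615)

93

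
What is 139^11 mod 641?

11 in binary is 1011, i.e. 11 = 8 + 2 + 1.
139^1 ≡ 139 (mod 641)
139^2 ≡ 139^2 = 19321 ≡ 91 (mod 641)
139^4 ≡ 91^2 = 8281 ≡ 589 (mod 641)
139^8 ≡ 589^2 = 346921 ≡ 140 (mod 641)
139^11 = 139^8 × 139^2 × 139^1 ≡ 140 × 91 × 139 (mod 641).
Accumulate the product:
140 × 91 = 12740 ≡ 561
561 × 139 = 77979 ≡ 418

418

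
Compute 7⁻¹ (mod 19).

Run the extended Euclidean algorithm:
19 = 2·7 + 5
7 = 1·5 + 2
5 = 2·2 + 1
2 = 2·1 + 0
gcd(7, 19) = 1, so the inverse exists.
Back-substitute for 1:
1 = 1·5 − 2·2
  = −2·7 + 3·5
  = 3·19 − 8·7
So 7⁻¹ ≡ −8 ≡ 11 (mod 19).

11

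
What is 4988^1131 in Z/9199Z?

6952

By square-and-multiply:
1131 in binary is 10001101011, i.e. 1131 = 1024 + 64 + 32 + 8 + 2 + 1.
4988^1 ≡ 4988 (mod 9199)
4988^2 ≡ 4988^2 = 24880144 ≡ 6048 (mod 9199)
4988^4 ≡ 6048^2 = 36578304 ≡ 3080 (mod 9199)
4988^8 ≡ 3080^2 = 9486400 ≡ 2231 (mod 9199)
4988^16 ≡ 2231^2 = 4977361 ≡ 702 (mod 9199)
4988^32 ≡ 702^2 = 492804 ≡ 5257 (mod 9199)
4988^64 ≡ 5257^2 = 27636049 ≡ 2253 (mod 9199)
4988^128 ≡ 2253^2 = 5076009 ≡ 7360 (mod 9199)
4988^256 ≡ 7360^2 = 54169600 ≡ 5888 (mod 9199)
4988^512 ≡ 5888^2 = 34668544 ≡ 6712 (mod 9199)
4988^1024 ≡ 6712^2 = 45050944 ≡ 3441 (mod 9199)
4988^1131 = 4988^1024 × 4988^64 × 4988^32 × 4988^8 × 4988^2 × 4988^1 ≡ 3441 × 2253 × 5257 × 2231 × 6048 × 4988 (mod 9199).
Accumulate the product:
3441 × 2253 = 7752573 ≡ 7015
7015 × 5257 = 36877855 ≡ 8263
8263 × 2231 = 18434753 ≡ 9156
9156 × 6048 = 55375488 ≡ 6707
6707 × 4988 = 33454516 ≡ 6952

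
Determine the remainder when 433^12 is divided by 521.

256

12 in binary is 1100, i.e. 12 = 8 + 4.
433^1 ≡ 433 (mod 521)
433^2 ≡ 433^2 = 187489 ≡ 450 (mod 521)
433^4 ≡ 450^2 = 202500 ≡ 352 (mod 521)
433^8 ≡ 352^2 = 123904 ≡ 427 (mod 521)
433^12 = 433^8 * 433^4 ≡ 427 * 352 (mod 521).
427 * 352 = 150304 ≡ 256 (mod 521).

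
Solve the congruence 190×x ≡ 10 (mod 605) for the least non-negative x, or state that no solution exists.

51

gcd(190, 605) = 5, and 5 | 10, so solutions exist.
Divide through by 5: 38×x ≡ 2 (mod 121).
38⁻¹ ≡ 86 (mod 121).
x ≡ 86×2 ≡ 51 (mod 121).
The smallest non-negative solution is x = 51.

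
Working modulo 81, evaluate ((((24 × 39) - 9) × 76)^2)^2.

24 × 39 = 936 ≡ 45 (mod 81)
45 - 9 = 36
36 × 76 = 2736 ≡ 63 (mod 81)
(63)^2 ≡ 0 (mod 81)
(0)^2 ≡ 0 (mod 81)

0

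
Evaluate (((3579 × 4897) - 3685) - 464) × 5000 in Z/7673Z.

3579 × 4897 = 17526363 ≡ 1231 (mod 7673)
1231 - 3685 = -2454 ≡ 5219 (mod 7673)
5219 - 464 = 4755
4755 × 5000 = 23775000 ≡ 4046 (mod 7673)

4046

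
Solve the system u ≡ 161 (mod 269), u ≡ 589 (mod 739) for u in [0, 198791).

157257

269⁻¹ mod 739: 269·250 ≡ 1 (mod 739), so 269⁻¹ ≡ 250.
u = 161 + 269·((589 − 161)·250 mod 739) = 161 + 269·584 = 157257.
Check: 157257 mod 269 = 161, 157257 mod 739 = 589. ✓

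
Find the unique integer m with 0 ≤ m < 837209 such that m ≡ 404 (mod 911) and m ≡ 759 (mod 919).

483234

911⁻¹ mod 919: 911×804 ≡ 1 (mod 919), so 911⁻¹ ≡ 804.
m = 404 + 911×((759 − 404)×804 mod 919) = 404 + 911×530 = 483234.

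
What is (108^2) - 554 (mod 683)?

(108)^2 ≡ 53 (mod 683)
53 - 554 = -501 ≡ 182 (mod 683)

182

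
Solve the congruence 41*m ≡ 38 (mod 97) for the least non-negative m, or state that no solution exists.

79

gcd(41, 97) = 1, so a unique solution mod 97 exists.
41⁻¹ ≡ 71 (mod 97).
m ≡ 71*38 ≡ 79 (mod 97).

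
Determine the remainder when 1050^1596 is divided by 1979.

34

Compute successive squares:
1050^1 ≡ 1050 (mod 1979)
1050^2 ≡ 1050^2 = 1102500 ≡ 197 (mod 1979)
1050^4 ≡ 197^2 = 38809 ≡ 1208 (mod 1979)
1050^8 ≡ 1208^2 = 1459264 ≡ 741 (mod 1979)
1050^16 ≡ 741^2 = 549081 ≡ 898 (mod 1979)
1050^32 ≡ 898^2 = 806404 ≡ 951 (mod 1979)
1050^64 ≡ 951^2 = 904401 ≡ 1977 (mod 1979)
1050^128 ≡ 1977^2 = 3908529 ≡ 4 (mod 1979)
1050^256 ≡ 4^2 = 16 (mod 1979)
1050^512 ≡ 16^2 = 256 (mod 1979)
1050^1024 ≡ 256^2 = 65536 ≡ 229 (mod 1979)
1050^1596 = 1050^1024 · 1050^512 · 1050^32 · 1050^16 · 1050^8 · 1050^4 ≡ 229 · 256 · 951 · 898 · 741 · 1208 (mod 1979).
Accumulate the product:
229 · 256 = 58624 ≡ 1233
1233 · 951 = 1172583 ≡ 1015
1015 · 898 = 911470 ≡ 1130
1130 · 741 = 837330 ≡ 213
213 · 1208 = 257304 ≡ 34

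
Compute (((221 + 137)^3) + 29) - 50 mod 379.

221 + 137 = 358
(358)^3 ≡ 214 (mod 379)
214 + 29 = 243
243 - 50 = 193

193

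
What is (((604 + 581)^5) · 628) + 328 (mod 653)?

463

604 + 581 = 1185 ≡ 532 (mod 653)
(532)^5 ≡ 517 (mod 653)
517 · 628 = 324676 ≡ 135 (mod 653)
135 + 328 = 463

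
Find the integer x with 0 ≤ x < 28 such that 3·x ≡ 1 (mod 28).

28 = 9·3 + 1
3 = 3·1 + 0
gcd(3, 28) = 1, so the inverse exists.
Bézout: 1 = 1·28 − 9·3.
So 3⁻¹ ≡ −9 ≡ 19 (mod 28).

19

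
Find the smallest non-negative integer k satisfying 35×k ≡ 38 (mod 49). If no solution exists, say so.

no solution

gcd(35, 49) = 7, and 7 does not divide 38.
So the congruence has no solution.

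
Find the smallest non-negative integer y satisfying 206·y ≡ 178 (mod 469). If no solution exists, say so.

gcd(206, 469) = 1, so a unique solution mod 469 exists.
206⁻¹ ≡ 362 (mod 469).
y ≡ 362·178 ≡ 183 (mod 469).

183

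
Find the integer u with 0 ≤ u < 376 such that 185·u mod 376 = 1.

313

376 = 2*185 + 6
185 = 30*6 + 5
6 = 1*5 + 1
5 = 5*1 + 0
gcd(185, 376) = 1, so the inverse exists.
Bézout: 1 = 31*376 − 63*185.
So 185⁻¹ ≡ −63 ≡ 313 (mod 376).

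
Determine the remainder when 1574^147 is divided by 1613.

1321

Using repeated squaring:
147 in binary is 10010011, i.e. 147 = 128 + 16 + 2 + 1.
1574^1 ≡ 1574 (mod 1613)
1574^2 ≡ 1574^2 = 2477476 ≡ 1521 (mod 1613)
1574^4 ≡ 1521^2 = 2313441 ≡ 399 (mod 1613)
1574^8 ≡ 399^2 = 159201 ≡ 1127 (mod 1613)
1574^16 ≡ 1127^2 = 1270129 ≡ 698 (mod 1613)
1574^32 ≡ 698^2 = 487204 ≡ 78 (mod 1613)
1574^64 ≡ 78^2 = 6084 ≡ 1245 (mod 1613)
1574^128 ≡ 1245^2 = 1550025 ≡ 1545 (mod 1613)
1574^147 = 1574^128 × 1574^16 × 1574^2 × 1574^1 ≡ 1545 × 698 × 1521 × 1574 (mod 1613).
Accumulate the product:
1545 × 698 = 1078410 ≡ 926
926 × 1521 = 1408446 ≡ 297
297 × 1574 = 467478 ≡ 1321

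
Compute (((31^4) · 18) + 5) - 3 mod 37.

20

(31)^4 ≡ 1 (mod 37)
1 · 18 = 18
18 + 5 = 23
23 - 3 = 20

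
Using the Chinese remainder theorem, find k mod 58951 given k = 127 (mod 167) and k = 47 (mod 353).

167⁻¹ mod 353: 167×260 ≡ 1 (mod 353), so 167⁻¹ ≡ 260.
k = 127 + 167×((47 − 127)×260 mod 353) = 127 + 167×27 = 4636.

4636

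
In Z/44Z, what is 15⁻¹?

Run the extended Euclidean algorithm:
44 = 2×15 + 14
15 = 1×14 + 1
14 = 14×1 + 0
gcd(15, 44) = 1, so the inverse exists.
Back-substitute for 1:
1 = 1×15 − 1×14
  = −1×44 + 3×15
So 15⁻¹ ≡ 3 (mod 44).

3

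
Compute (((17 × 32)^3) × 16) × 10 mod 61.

8

17 × 32 = 544 ≡ 56 (mod 61)
(56)^3 ≡ 58 (mod 61)
58 × 16 = 928 ≡ 13 (mod 61)
13 × 10 = 130 ≡ 8 (mod 61)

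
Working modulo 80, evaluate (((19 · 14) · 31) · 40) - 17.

19 · 14 = 266 ≡ 26 (mod 80)
26 · 31 = 806 ≡ 6 (mod 80)
6 · 40 = 240 ≡ 0 (mod 80)
0 - 17 = -17 ≡ 63 (mod 80)

63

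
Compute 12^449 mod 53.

449 in binary is 111000001, i.e. 449 = 256 + 128 + 64 + 1.
12^1 ≡ 12 (mod 53)
12^2 ≡ 12^2 = 144 ≡ 38 (mod 53)
12^4 ≡ 38^2 = 1444 ≡ 13 (mod 53)
12^8 ≡ 13^2 = 169 ≡ 10 (mod 53)
12^16 ≡ 10^2 = 100 ≡ 47 (mod 53)
12^32 ≡ 47^2 = 2209 ≡ 36 (mod 53)
12^64 ≡ 36^2 = 1296 ≡ 24 (mod 53)
12^128 ≡ 24^2 = 576 ≡ 46 (mod 53)
12^256 ≡ 46^2 = 2116 ≡ 49 (mod 53)
12^449 = 12^256 × 12^128 × 12^64 × 12^1 ≡ 49 × 46 × 24 × 12 (mod 53).
Accumulate the product:
49 × 46 = 2254 ≡ 28
28 × 24 = 672 ≡ 36
36 × 12 = 432 ≡ 8

8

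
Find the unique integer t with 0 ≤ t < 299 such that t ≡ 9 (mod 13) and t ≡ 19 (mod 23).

295

13⁻¹ mod 23: 13*16 ≡ 1 (mod 23), so 13⁻¹ ≡ 16.
t = 9 + 13*((19 − 9)*16 mod 23) = 9 + 13*22 = 295.
Check: 295 mod 13 = 9, 295 mod 23 = 19. ✓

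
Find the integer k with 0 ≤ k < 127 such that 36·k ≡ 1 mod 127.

127 = 3·36 + 19
36 = 1·19 + 17
19 = 1·17 + 2
17 = 8·2 + 1
2 = 2·1 + 0
gcd(36, 127) = 1, so the inverse exists.
Bézout: 1 = −17·127 + 60·36.
So 36⁻¹ ≡ 60 (mod 127).

60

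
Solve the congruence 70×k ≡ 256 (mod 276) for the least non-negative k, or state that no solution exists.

118

gcd(70, 276) = 2, and 2 | 256, so solutions exist.
Divide through by 2: 35×k = 128 (mod 138).
35⁻¹ ≡ 71 (mod 138).
k ≡ 71×128 ≡ 118 (mod 138).
The smallest non-negative solution is k = 118.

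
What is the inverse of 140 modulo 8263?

By the extended Euclidean algorithm:
8263 = 59*140 + 3
140 = 46*3 + 2
3 = 1*2 + 1
2 = 2*1 + 0
gcd(140, 8263) = 1, so the inverse exists.
Back-substitute for 1:
1 = 1*3 − 1*2
  = −1*140 + 47*3
  = 47*8263 − 2774*140
So 140⁻¹ ≡ −2774 ≡ 5489 (mod 8263).

5489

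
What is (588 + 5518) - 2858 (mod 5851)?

3248

588 + 5518 = 6106 ≡ 255 (mod 5851)
255 - 2858 = -2603 ≡ 3248 (mod 5851)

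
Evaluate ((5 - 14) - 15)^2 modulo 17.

5 - 14 = -9 ≡ 8 (mod 17)
8 - 15 = -7 ≡ 10 (mod 17)
(10)^2 ≡ 15 (mod 17)

15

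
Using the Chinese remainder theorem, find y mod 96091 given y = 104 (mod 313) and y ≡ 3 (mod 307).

313⁻¹ mod 307: 313·256 ≡ 1 (mod 307), so 313⁻¹ ≡ 256.
y = 104 + 313·((3 − 104)·256 mod 307) = 104 + 313·239 = 74911.
Check: 74911 mod 313 = 104, 74911 mod 307 = 3. ✓

74911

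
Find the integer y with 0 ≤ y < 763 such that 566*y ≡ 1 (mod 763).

763 = 1×566 + 197
566 = 2×197 + 172
197 = 1×172 + 25
172 = 6×25 + 22
25 = 1×22 + 3
22 = 7×3 + 1
3 = 3×1 + 0
gcd(566, 763) = 1, so the inverse exists.
Bézout: 1 = −181×763 + 244×566.
So 566⁻¹ ≡ 244 (mod 763).

244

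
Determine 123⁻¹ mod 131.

Run the extended Euclidean algorithm:
131 = 1·123 + 8
123 = 15·8 + 3
8 = 2·3 + 2
3 = 1·2 + 1
2 = 2·1 + 0
gcd(123, 131) = 1, so the inverse exists.
Back-substitute for 1:
1 = 1·3 − 1·2
  = −1·8 + 3·3
  = 3·123 − 46·8
  = −46·131 + 49·123
So 123⁻¹ ≡ 49 (mod 131).

49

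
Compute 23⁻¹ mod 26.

17

26 = 1*23 + 3
23 = 7*3 + 2
3 = 1*2 + 1
2 = 2*1 + 0
gcd(23, 26) = 1, so the inverse exists.
Back-substitute for 1:
1 = 1*3 − 1*2
  = −1*23 + 8*3
  = 8*26 − 9*23
So 23⁻¹ ≡ −9 ≡ 17 (mod 26).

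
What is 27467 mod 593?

27467 = 46×593 + 189, so 27467 ≡ 189 (mod 593).

189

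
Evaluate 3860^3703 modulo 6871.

By square-and-multiply:
3703 in binary is 111001110111, i.e. 3703 = 2048 + 1024 + 512 + 64 + 32 + 16 + 4 + 2 + 1.
3860^1 ≡ 3860 (mod 6871)
3860^2 ≡ 3860^2 = 14899600 ≡ 3272 (mod 6871)
3860^4 ≡ 3272^2 = 10705984 ≡ 966 (mod 6871)
3860^8 ≡ 966^2 = 933156 ≡ 5571 (mod 6871)
3860^16 ≡ 5571^2 = 31036041 ≡ 6605 (mod 6871)
3860^32 ≡ 6605^2 = 43626025 ≡ 2046 (mod 6871)
3860^64 ≡ 2046^2 = 4186116 ≡ 1677 (mod 6871)
3860^128 ≡ 1677^2 = 2812329 ≡ 2090 (mod 6871)
3860^256 ≡ 2090^2 = 4368100 ≡ 5015 (mod 6871)
3860^512 ≡ 5015^2 = 25150225 ≡ 2365 (mod 6871)
3860^1024 ≡ 2365^2 = 5593225 ≡ 231 (mod 6871)
3860^2048 ≡ 231^2 = 53361 ≡ 5264 (mod 6871)
3860^3703 = 3860^2048 × 3860^1024 × 3860^512 × 3860^64 × 3860^32 × 3860^16 × 3860^4 × 3860^2 × 3860^1 ≡ 5264 × 231 × 2365 × 1677 × 2046 × 6605 × 966 × 3272 × 3860 (mod 6871).
Accumulate the product:
5264 × 231 = 1215984 ≡ 6688
6688 × 2365 = 15817120 ≡ 78
78 × 1677 = 130806 ≡ 257
257 × 2046 = 525822 ≡ 3626
3626 × 6605 = 23949730 ≡ 4295
4295 × 966 = 4148970 ≡ 5757
5757 × 3272 = 18836904 ≡ 3493
3493 × 3860 = 13482980 ≡ 2078

2078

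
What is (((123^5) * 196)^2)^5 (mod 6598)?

6280

(123)^5 ≡ 4457 (mod 6598)
4457 * 196 = 873572 ≡ 2636 (mod 6598)
(2636)^2 ≡ 802 (mod 6598)
(802)^5 ≡ 6280 (mod 6598)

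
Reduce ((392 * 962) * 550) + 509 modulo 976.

392 * 962 = 377104 ≡ 368 (mod 976)
368 * 550 = 202400 ≡ 368 (mod 976)
368 + 509 = 877

877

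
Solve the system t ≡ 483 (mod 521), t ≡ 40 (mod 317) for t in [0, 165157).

24449

521⁻¹ mod 317: 521×216 ≡ 1 (mod 317), so 521⁻¹ ≡ 216.
t = 483 + 521×((40 − 483)×216 mod 317) = 483 + 521×46 = 24449.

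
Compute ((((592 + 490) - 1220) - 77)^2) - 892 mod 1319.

487

592 + 490 = 1082
1082 - 1220 = -138 ≡ 1181 (mod 1319)
1181 - 77 = 1104
(1104)^2 ≡ 60 (mod 1319)
60 - 892 = -832 ≡ 487 (mod 1319)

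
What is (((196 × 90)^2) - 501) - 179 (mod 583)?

196 × 90 = 17640 ≡ 150 (mod 583)
(150)^2 ≡ 346 (mod 583)
346 - 501 = -155 ≡ 428 (mod 583)
428 - 179 = 249

249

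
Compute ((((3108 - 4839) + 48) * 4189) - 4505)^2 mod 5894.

3108 - 4839 = -1731 ≡ 4163 (mod 5894)
4163 + 48 = 4211
4211 * 4189 = 17639879 ≡ 5031 (mod 5894)
5031 - 4505 = 526
(526)^2 ≡ 5552 (mod 5894)

5552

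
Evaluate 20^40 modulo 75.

By square-and-multiply:
20^1 ≡ 20 (mod 75)
20^2 ≡ 20^2 = 400 ≡ 25 (mod 75)
20^4 ≡ 25^2 = 625 ≡ 25 (mod 75)
20^8 ≡ 25^2 = 625 ≡ 25 (mod 75)
20^16 ≡ 25^2 = 625 ≡ 25 (mod 75)
20^32 ≡ 25^2 = 625 ≡ 25 (mod 75)
20^40 = 20^32 · 20^8 ≡ 25 · 25 (mod 75).
25 · 25 = 625 ≡ 25 (mod 75).

25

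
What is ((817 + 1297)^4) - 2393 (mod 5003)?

1058

817 + 1297 = 2114
(2114)^4 ≡ 3451 (mod 5003)
3451 - 2393 = 1058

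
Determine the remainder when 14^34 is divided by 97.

Using repeated squaring:
34 in binary is 100010, i.e. 34 = 32 + 2.
14^1 ≡ 14 (mod 97)
14^2 ≡ 14^2 = 196 ≡ 2 (mod 97)
14^4 ≡ 2^2 = 4 (mod 97)
14^8 ≡ 4^2 = 16 (mod 97)
14^16 ≡ 16^2 = 256 ≡ 62 (mod 97)
14^32 ≡ 62^2 = 3844 ≡ 61 (mod 97)
14^34 = 14^32 * 14^2 ≡ 61 * 2 (mod 97).
61 * 2 = 122 ≡ 25 (mod 97).

25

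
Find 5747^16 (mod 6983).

5747^1 ≡ 5747 (mod 6983)
5747^2 ≡ 5747^2 = 33028009 ≡ 5402 (mod 6983)
5747^4 ≡ 5402^2 = 29181604 ≡ 6630 (mod 6983)
5747^8 ≡ 6630^2 = 43956900 ≡ 5898 (mod 6983)
5747^16 ≡ 5898^2 = 34786404 ≡ 4081 (mod 6983)
So 5747^16 ≡ 4081 (mod 6983).

4081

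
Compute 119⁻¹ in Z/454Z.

Apply the Euclidean algorithm and back-substitute:
454 = 3×119 + 97
119 = 1×97 + 22
97 = 4×22 + 9
22 = 2×9 + 4
9 = 2×4 + 1
4 = 4×1 + 0
gcd(119, 454) = 1, so the inverse exists.
Back-substitute for 1:
1 = 1×9 − 2×4
  = −2×22 + 5×9
  = 5×97 − 22×22
  = −22×119 + 27×97
  = 27×454 − 103×119
So 119⁻¹ ≡ −103 ≡ 351 (mod 454).

351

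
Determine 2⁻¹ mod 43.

22

By the extended Euclidean algorithm:
43 = 21×2 + 1
2 = 2×1 + 0
gcd(2, 43) = 1, so the inverse exists.
Bézout: 1 = 1×43 − 21×2.
So 2⁻¹ ≡ −21 ≡ 22 (mod 43).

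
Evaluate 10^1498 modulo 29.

10^1 ≡ 10 (mod 29)
10^2 ≡ 10^2 = 100 ≡ 13 (mod 29)
10^4 ≡ 13^2 = 169 ≡ 24 (mod 29)
10^8 ≡ 24^2 = 576 ≡ 25 (mod 29)
10^16 ≡ 25^2 = 625 ≡ 16 (mod 29)
10^32 ≡ 16^2 = 256 ≡ 24 (mod 29)
10^64 ≡ 24^2 = 576 ≡ 25 (mod 29)
10^128 ≡ 25^2 = 625 ≡ 16 (mod 29)
10^256 ≡ 16^2 = 256 ≡ 24 (mod 29)
10^512 ≡ 24^2 = 576 ≡ 25 (mod 29)
10^1024 ≡ 25^2 = 625 ≡ 16 (mod 29)
10^1498 = 10^1024 · 10^256 · 10^128 · 10^64 · 10^16 · 10^8 · 10^2 ≡ 16 · 24 · 16 · 25 · 16 · 25 · 13 (mod 29).
Accumulate the product:
16 · 24 = 384 ≡ 7
7 · 16 = 112 ≡ 25
25 · 25 = 625 ≡ 16
16 · 16 = 256 ≡ 24
24 · 25 = 600 ≡ 20
20 · 13 = 260 ≡ 28

28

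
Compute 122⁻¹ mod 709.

709 = 5×122 + 99
122 = 1×99 + 23
99 = 4×23 + 7
23 = 3×7 + 2
7 = 3×2 + 1
2 = 2×1 + 0
gcd(122, 709) = 1, so the inverse exists.
Back-substitute for 1:
1 = 1×7 − 3×2
  = −3×23 + 10×7
  = 10×99 − 43×23
  = −43×122 + 53×99
  = 53×709 − 308×122
So 122⁻¹ ≡ −308 ≡ 401 (mod 709).

401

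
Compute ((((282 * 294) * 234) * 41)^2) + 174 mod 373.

214

282 * 294 = 82908 ≡ 102 (mod 373)
102 * 234 = 23868 ≡ 369 (mod 373)
369 * 41 = 15129 ≡ 209 (mod 373)
(209)^2 ≡ 40 (mod 373)
40 + 174 = 214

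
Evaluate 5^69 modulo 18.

17

Using repeated squaring:
69 in binary is 1000101, i.e. 69 = 64 + 4 + 1.
5^1 ≡ 5 (mod 18)
5^2 ≡ 5^2 = 25 ≡ 7 (mod 18)
5^4 ≡ 7^2 = 49 ≡ 13 (mod 18)
5^8 ≡ 13^2 = 169 ≡ 7 (mod 18)
5^16 ≡ 7^2 = 49 ≡ 13 (mod 18)
5^32 ≡ 13^2 = 169 ≡ 7 (mod 18)
5^64 ≡ 7^2 = 49 ≡ 13 (mod 18)
5^69 = 5^64 · 5^4 · 5^1 ≡ 13 · 13 · 5 (mod 18).
Accumulate the product:
13 · 13 = 169 ≡ 7
7 · 5 = 35 ≡ 17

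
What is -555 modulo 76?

53

-555 = -8×76 + 53, so -555 ≡ 53 (mod 76).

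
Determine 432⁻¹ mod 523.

500

523 = 1*432 + 91
432 = 4*91 + 68
91 = 1*68 + 23
68 = 2*23 + 22
23 = 1*22 + 1
22 = 22*1 + 0
gcd(432, 523) = 1, so the inverse exists.
Back-substitute for 1:
1 = 1*23 − 1*22
  = −1*68 + 3*23
  = 3*91 − 4*68
  = −4*432 + 19*91
  = 19*523 − 23*432
So 432⁻¹ ≡ −23 ≡ 500 (mod 523).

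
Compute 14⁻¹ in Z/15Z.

14

15 = 1*14 + 1
14 = 14*1 + 0
gcd(14, 15) = 1, so the inverse exists.
Back-substitute for 1:
1 = 1*15 − 1*14
So 14⁻¹ ≡ −1 ≡ 14 (mod 15).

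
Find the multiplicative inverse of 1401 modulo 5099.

Run the extended Euclidean algorithm:
5099 = 3*1401 + 896
1401 = 1*896 + 505
896 = 1*505 + 391
505 = 1*391 + 114
391 = 3*114 + 49
114 = 2*49 + 16
49 = 3*16 + 1
16 = 16*1 + 0
gcd(1401, 5099) = 1, so the inverse exists.
Bézout: 1 = 86*5099 − 313*1401.
So 1401⁻¹ ≡ −313 ≡ 4786 (mod 5099).

4786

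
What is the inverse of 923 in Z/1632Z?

755

1632 = 1×923 + 709
923 = 1×709 + 214
709 = 3×214 + 67
214 = 3×67 + 13
67 = 5×13 + 2
13 = 6×2 + 1
2 = 2×1 + 0
gcd(923, 1632) = 1, so the inverse exists.
Bézout: 1 = −427×1632 + 755×923.
So 923⁻¹ ≡ 755 (mod 1632).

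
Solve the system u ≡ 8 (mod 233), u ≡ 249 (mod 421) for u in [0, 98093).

96237

233⁻¹ mod 421: 233·262 ≡ 1 (mod 421), so 233⁻¹ ≡ 262.
u = 8 + 233·((249 − 8)·262 mod 421) = 8 + 233·413 = 96237.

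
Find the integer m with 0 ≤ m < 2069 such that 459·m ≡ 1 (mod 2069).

Apply the Euclidean algorithm and back-substitute:
2069 = 4·459 + 233
459 = 1·233 + 226
233 = 1·226 + 7
226 = 32·7 + 2
7 = 3·2 + 1
2 = 2·1 + 0
gcd(459, 2069) = 1, so the inverse exists.
Back-substitute for 1:
1 = 1·7 − 3·2
  = −3·226 + 97·7
  = 97·233 − 100·226
  = −100·459 + 197·233
  = 197·2069 − 888·459
So 459⁻¹ ≡ −888 ≡ 1181 (mod 2069).

1181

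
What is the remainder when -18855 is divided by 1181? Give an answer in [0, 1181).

41

-18855 = -16·1181 + 41, so -18855 ≡ 41 (mod 1181).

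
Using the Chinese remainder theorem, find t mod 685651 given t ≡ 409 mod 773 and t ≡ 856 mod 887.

773⁻¹ mod 887: 773×319 ≡ 1 (mod 887), so 773⁻¹ ≡ 319.
t = 409 + 773×((856 − 409)×319 mod 887) = 409 + 773×673 = 520638.
Check: 520638 mod 773 = 409, 520638 mod 887 = 856. ✓

520638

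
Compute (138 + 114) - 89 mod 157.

138 + 114 = 252 ≡ 95 (mod 157)
95 - 89 = 6

6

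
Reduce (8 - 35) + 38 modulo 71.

11

8 - 35 = -27 ≡ 44 (mod 71)
44 + 38 = 82 ≡ 11 (mod 71)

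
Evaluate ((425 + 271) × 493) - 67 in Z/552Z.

425 + 271 = 696 ≡ 144 (mod 552)
144 × 493 = 70992 ≡ 336 (mod 552)
336 - 67 = 269

269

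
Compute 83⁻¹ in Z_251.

124

Run the extended Euclidean algorithm:
251 = 3·83 + 2
83 = 41·2 + 1
2 = 2·1 + 0
gcd(83, 251) = 1, so the inverse exists.
Bézout: 1 = −41·251 + 124·83.
So 83⁻¹ ≡ 124 (mod 251).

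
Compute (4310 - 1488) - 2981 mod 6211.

6052

4310 - 1488 = 2822
2822 - 2981 = -159 ≡ 6052 (mod 6211)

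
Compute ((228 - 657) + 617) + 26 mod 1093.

214

228 - 657 = -429 ≡ 664 (mod 1093)
664 + 617 = 1281 ≡ 188 (mod 1093)
188 + 26 = 214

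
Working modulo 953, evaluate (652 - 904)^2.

652 - 904 = -252 ≡ 701 (mod 953)
(701)^2 ≡ 606 (mod 953)

606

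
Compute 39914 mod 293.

66

39914 = 136*293 + 66, so 39914 ≡ 66 (mod 293).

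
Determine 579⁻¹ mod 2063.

By the extended Euclidean algorithm:
2063 = 3*579 + 326
579 = 1*326 + 253
326 = 1*253 + 73
253 = 3*73 + 34
73 = 2*34 + 5
34 = 6*5 + 4
5 = 1*4 + 1
4 = 4*1 + 0
gcd(579, 2063) = 1, so the inverse exists.
Bézout: 1 = 119*2063 − 424*579.
So 579⁻¹ ≡ −424 ≡ 1639 (mod 2063).

1639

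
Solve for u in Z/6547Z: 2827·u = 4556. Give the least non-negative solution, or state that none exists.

gcd(2827, 6547) = 1, so a unique solution mod 6547 exists.
2827⁻¹ ≡ 2610 (mod 6547).
u ≡ 2610·4556 ≡ 1808 (mod 6547).

1808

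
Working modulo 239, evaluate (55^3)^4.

(55)^3 ≡ 31 (mod 239)
(31)^4 ≡ 25 (mod 239)

25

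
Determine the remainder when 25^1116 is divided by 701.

447

By square-and-multiply:
1116 in binary is 10001011100, i.e. 1116 = 1024 + 64 + 16 + 8 + 4.
25^1 ≡ 25 (mod 701)
25^2 ≡ 25^2 = 625 (mod 701)
25^4 ≡ 625^2 = 390625 ≡ 168 (mod 701)
25^8 ≡ 168^2 = 28224 ≡ 184 (mod 701)
25^16 ≡ 184^2 = 33856 ≡ 208 (mod 701)
25^32 ≡ 208^2 = 43264 ≡ 503 (mod 701)
25^64 ≡ 503^2 = 253009 ≡ 649 (mod 701)
25^128 ≡ 649^2 = 421201 ≡ 601 (mod 701)
25^256 ≡ 601^2 = 361201 ≡ 186 (mod 701)
25^512 ≡ 186^2 = 34596 ≡ 247 (mod 701)
25^1024 ≡ 247^2 = 61009 ≡ 22 (mod 701)
25^1116 = 25^1024 × 25^64 × 25^16 × 25^8 × 25^4 ≡ 22 × 649 × 208 × 184 × 168 (mod 701).
Accumulate the product:
22 × 649 = 14278 ≡ 258
258 × 208 = 53664 ≡ 388
388 × 184 = 71392 ≡ 591
591 × 168 = 99288 ≡ 447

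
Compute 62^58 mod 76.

36

58 in binary is 111010, i.e. 58 = 32 + 16 + 8 + 2.
62^1 ≡ 62 (mod 76)
62^2 ≡ 62^2 = 3844 ≡ 44 (mod 76)
62^4 ≡ 44^2 = 1936 ≡ 36 (mod 76)
62^8 ≡ 36^2 = 1296 ≡ 4 (mod 76)
62^16 ≡ 4^2 = 16 (mod 76)
62^32 ≡ 16^2 = 256 ≡ 28 (mod 76)
62^58 = 62^32 · 62^16 · 62^8 · 62^2 ≡ 28 · 16 · 4 · 44 (mod 76).
Accumulate the product:
28 · 16 = 448 ≡ 68
68 · 4 = 272 ≡ 44
44 · 44 = 1936 ≡ 36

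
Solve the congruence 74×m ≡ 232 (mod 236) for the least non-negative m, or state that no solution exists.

gcd(74, 236) = 2, and 2 | 232, so solutions exist.
Divide through by 2: 37×m mod 118 = 116.
37⁻¹ ≡ 67 (mod 118).
m ≡ 67×116 ≡ 102 (mod 118).
The smallest non-negative solution is m = 102.

102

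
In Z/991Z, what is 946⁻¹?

22

By the extended Euclidean algorithm:
991 = 1·946 + 45
946 = 21·45 + 1
45 = 45·1 + 0
gcd(946, 991) = 1, so the inverse exists.
Bézout: 1 = −21·991 + 22·946.
So 946⁻¹ ≡ 22 (mod 991).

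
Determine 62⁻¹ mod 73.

53

73 = 1·62 + 11
62 = 5·11 + 7
11 = 1·7 + 4
7 = 1·4 + 3
4 = 1·3 + 1
3 = 3·1 + 0
gcd(62, 73) = 1, so the inverse exists.
Bézout: 1 = 17·73 − 20·62.
So 62⁻¹ ≡ −20 ≡ 53 (mod 73).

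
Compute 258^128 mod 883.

339

258^1 ≡ 258 (mod 883)
258^2 ≡ 258^2 = 66564 ≡ 339 (mod 883)
258^4 ≡ 339^2 = 114921 ≡ 131 (mod 883)
258^8 ≡ 131^2 = 17161 ≡ 384 (mod 883)
258^16 ≡ 384^2 = 147456 ≡ 878 (mod 883)
258^32 ≡ 878^2 = 770884 ≡ 25 (mod 883)
258^64 ≡ 25^2 = 625 (mod 883)
258^128 ≡ 625^2 = 390625 ≡ 339 (mod 883)
So 258^128 ≡ 339 (mod 883).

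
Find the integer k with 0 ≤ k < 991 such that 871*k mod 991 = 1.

991 = 1·871 + 120
871 = 7·120 + 31
120 = 3·31 + 27
31 = 1·27 + 4
27 = 6·4 + 3
4 = 1·3 + 1
3 = 3·1 + 0
gcd(871, 991) = 1, so the inverse exists.
Bézout: 1 = −225·991 + 256·871.
So 871⁻¹ ≡ 256 (mod 991).

256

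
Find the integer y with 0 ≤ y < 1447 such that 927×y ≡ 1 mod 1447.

64

1447 = 1·927 + 520
927 = 1·520 + 407
520 = 1·407 + 113
407 = 3·113 + 68
113 = 1·68 + 45
68 = 1·45 + 23
45 = 1·23 + 22
23 = 1·22 + 1
22 = 22·1 + 0
gcd(927, 1447) = 1, so the inverse exists.
Back-substitute for 1:
1 = 1·23 − 1·22
  = −1·45 + 2·23
  = 2·68 − 3·45
  = −3·113 + 5·68
  = 5·407 − 18·113
  = −18·520 + 23·407
  = 23·927 − 41·520
  = −41·1447 + 64·927
So 927⁻¹ ≡ 64 (mod 1447).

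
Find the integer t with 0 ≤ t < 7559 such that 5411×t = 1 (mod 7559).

Run the extended Euclidean algorithm:
7559 = 1·5411 + 2148
5411 = 2·2148 + 1115
2148 = 1·1115 + 1033
1115 = 1·1033 + 82
1033 = 12·82 + 49
82 = 1·49 + 33
49 = 1·33 + 16
33 = 2·16 + 1
16 = 16·1 + 0
gcd(5411, 7559) = 1, so the inverse exists.
Bézout: 1 = −330·7559 + 461·5411.
So 5411⁻¹ ≡ 461 (mod 7559).

461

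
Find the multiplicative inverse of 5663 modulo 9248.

9248 = 1·5663 + 3585
5663 = 1·3585 + 2078
3585 = 1·2078 + 1507
2078 = 1·1507 + 571
1507 = 2·571 + 365
571 = 1·365 + 206
365 = 1·206 + 159
206 = 1·159 + 47
159 = 3·47 + 18
47 = 2·18 + 11
18 = 1·11 + 7
11 = 1·7 + 4
7 = 1·4 + 3
4 = 1·3 + 1
3 = 3·1 + 0
gcd(5663, 9248) = 1, so the inverse exists.
Back-substitute for 1:
1 = 1·4 − 1·3
  = −1·7 + 2·4
  = 2·11 − 3·7
  = −3·18 + 5·11
  = 5·47 − 13·18
  = −13·159 + 44·47
  = 44·206 − 57·159
  = −57·365 + 101·206
  = 101·571 − 158·365
  = −158·1507 + 417·571
  = 417·2078 − 575·1507
  = −575·3585 + 992·2078
  = 992·5663 − 1567·3585
  = −1567·9248 + 2559·5663
So 5663⁻¹ ≡ 2559 (mod 9248).

2559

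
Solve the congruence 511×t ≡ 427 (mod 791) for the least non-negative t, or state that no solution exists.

103

gcd(511, 791) = 7, and 7 | 427, so solutions exist.
Divide through by 7: 73×t ≡ 61 (mod 113).
73⁻¹ ≡ 48 (mod 113).
t ≡ 48×61 ≡ 103 (mod 113).
The smallest non-negative solution is t = 103.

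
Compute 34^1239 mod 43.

Compute successive squares:
34^1 ≡ 34 (mod 43)
34^2 ≡ 34^2 = 1156 ≡ 38 (mod 43)
34^4 ≡ 38^2 = 1444 ≡ 25 (mod 43)
34^8 ≡ 25^2 = 625 ≡ 23 (mod 43)
34^16 ≡ 23^2 = 529 ≡ 13 (mod 43)
34^32 ≡ 13^2 = 169 ≡ 40 (mod 43)
34^64 ≡ 40^2 = 1600 ≡ 9 (mod 43)
34^128 ≡ 9^2 = 81 ≡ 38 (mod 43)
34^256 ≡ 38^2 = 1444 ≡ 25 (mod 43)
34^512 ≡ 25^2 = 625 ≡ 23 (mod 43)
34^1024 ≡ 23^2 = 529 ≡ 13 (mod 43)
34^1239 = 34^1024 · 34^128 · 34^64 · 34^16 · 34^4 · 34^2 · 34^1 ≡ 13 · 38 · 9 · 13 · 25 · 38 · 34 (mod 43).
Accumulate the product:
13 · 38 = 494 ≡ 21
21 · 9 = 189 ≡ 17
17 · 13 = 221 ≡ 6
6 · 25 = 150 ≡ 21
21 · 38 = 798 ≡ 24
24 · 34 = 816 ≡ 42

42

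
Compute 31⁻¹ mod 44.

44 = 1×31 + 13
31 = 2×13 + 5
13 = 2×5 + 3
5 = 1×3 + 2
3 = 1×2 + 1
2 = 2×1 + 0
gcd(31, 44) = 1, so the inverse exists.
Back-substitute for 1:
1 = 1×3 − 1×2
  = −1×5 + 2×3
  = 2×13 − 5×5
  = −5×31 + 12×13
  = 12×44 − 17×31
So 31⁻¹ ≡ −17 ≡ 27 (mod 44).

27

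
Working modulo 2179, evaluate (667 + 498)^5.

666

667 + 498 = 1165
(1165)^5 ≡ 666 (mod 2179)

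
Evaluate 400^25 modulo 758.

25 in binary is 11001, i.e. 25 = 16 + 8 + 1.
400^1 ≡ 400 (mod 758)
400^2 ≡ 400^2 = 160000 ≡ 62 (mod 758)
400^4 ≡ 62^2 = 3844 ≡ 54 (mod 758)
400^8 ≡ 54^2 = 2916 ≡ 642 (mod 758)
400^16 ≡ 642^2 = 412164 ≡ 570 (mod 758)
400^25 = 400^16 · 400^8 · 400^1 ≡ 570 · 642 · 400 (mod 758).
Accumulate the product:
570 · 642 = 365940 ≡ 584
584 · 400 = 233600 ≡ 136

136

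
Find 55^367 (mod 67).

33

By square-and-multiply:
367 in binary is 101101111, i.e. 367 = 256 + 64 + 32 + 8 + 4 + 2 + 1.
55^1 ≡ 55 (mod 67)
55^2 ≡ 55^2 = 3025 ≡ 10 (mod 67)
55^4 ≡ 10^2 = 100 ≡ 33 (mod 67)
55^8 ≡ 33^2 = 1089 ≡ 17 (mod 67)
55^16 ≡ 17^2 = 289 ≡ 21 (mod 67)
55^32 ≡ 21^2 = 441 ≡ 39 (mod 67)
55^64 ≡ 39^2 = 1521 ≡ 47 (mod 67)
55^128 ≡ 47^2 = 2209 ≡ 65 (mod 67)
55^256 ≡ 65^2 = 4225 ≡ 4 (mod 67)
55^367 = 55^256 · 55^64 · 55^32 · 55^8 · 55^4 · 55^2 · 55^1 ≡ 4 · 47 · 39 · 17 · 33 · 10 · 55 (mod 67).
Accumulate the product:
4 · 47 = 188 ≡ 54
54 · 39 = 2106 ≡ 29
29 · 17 = 493 ≡ 24
24 · 33 = 792 ≡ 55
55 · 10 = 550 ≡ 14
14 · 55 = 770 ≡ 33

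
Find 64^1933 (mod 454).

292

1933 in binary is 11110001101, i.e. 1933 = 1024 + 512 + 256 + 128 + 8 + 4 + 1.
64^1 ≡ 64 (mod 454)
64^2 ≡ 64^2 = 4096 ≡ 10 (mod 454)
64^4 ≡ 10^2 = 100 (mod 454)
64^8 ≡ 100^2 = 10000 ≡ 12 (mod 454)
64^16 ≡ 12^2 = 144 (mod 454)
64^32 ≡ 144^2 = 20736 ≡ 306 (mod 454)
64^64 ≡ 306^2 = 93636 ≡ 112 (mod 454)
64^128 ≡ 112^2 = 12544 ≡ 286 (mod 454)
64^256 ≡ 286^2 = 81796 ≡ 76 (mod 454)
64^512 ≡ 76^2 = 5776 ≡ 328 (mod 454)
64^1024 ≡ 328^2 = 107584 ≡ 440 (mod 454)
64^1933 = 64^1024 * 64^512 * 64^256 * 64^128 * 64^8 * 64^4 * 64^1 ≡ 440 * 328 * 76 * 286 * 12 * 100 * 64 (mod 454).
Accumulate the product:
440 * 328 = 144320 ≡ 402
402 * 76 = 30552 ≡ 134
134 * 286 = 38324 ≡ 188
188 * 12 = 2256 ≡ 440
440 * 100 = 44000 ≡ 416
416 * 64 = 26624 ≡ 292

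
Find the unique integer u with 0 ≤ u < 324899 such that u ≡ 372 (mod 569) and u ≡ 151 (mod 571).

225696

569⁻¹ mod 571: 569*285 ≡ 1 (mod 571), so 569⁻¹ ≡ 285.
u = 372 + 569*((151 − 372)*285 mod 571) = 372 + 569*396 = 225696.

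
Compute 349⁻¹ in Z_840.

Apply the Euclidean algorithm and back-substitute:
840 = 2·349 + 142
349 = 2·142 + 65
142 = 2·65 + 12
65 = 5·12 + 5
12 = 2·5 + 2
5 = 2·2 + 1
2 = 2·1 + 0
gcd(349, 840) = 1, so the inverse exists.
Bézout: 1 = −145·840 + 349·349.
So 349⁻¹ ≡ 349 (mod 840).

349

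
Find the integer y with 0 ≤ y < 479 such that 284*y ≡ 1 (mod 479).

479 = 1×284 + 195
284 = 1×195 + 89
195 = 2×89 + 17
89 = 5×17 + 4
17 = 4×4 + 1
4 = 4×1 + 0
gcd(284, 479) = 1, so the inverse exists.
Back-substitute for 1:
1 = 1×17 − 4×4
  = −4×89 + 21×17
  = 21×195 − 46×89
  = −46×284 + 67×195
  = 67×479 − 113×284
So 284⁻¹ ≡ −113 ≡ 366 (mod 479).

366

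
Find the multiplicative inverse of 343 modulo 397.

272

397 = 1×343 + 54
343 = 6×54 + 19
54 = 2×19 + 16
19 = 1×16 + 3
16 = 5×3 + 1
3 = 3×1 + 0
gcd(343, 397) = 1, so the inverse exists.
Bézout: 1 = 108×397 − 125×343.
So 343⁻¹ ≡ −125 ≡ 272 (mod 397).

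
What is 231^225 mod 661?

225 in binary is 11100001, i.e. 225 = 128 + 64 + 32 + 1.
231^1 ≡ 231 (mod 661)
231^2 ≡ 231^2 = 53361 ≡ 481 (mod 661)
231^4 ≡ 481^2 = 231361 ≡ 11 (mod 661)
231^8 ≡ 11^2 = 121 (mod 661)
231^16 ≡ 121^2 = 14641 ≡ 99 (mod 661)
231^32 ≡ 99^2 = 9801 ≡ 547 (mod 661)
231^64 ≡ 547^2 = 299209 ≡ 437 (mod 661)
231^128 ≡ 437^2 = 190969 ≡ 601 (mod 661)
231^225 = 231^128 × 231^64 × 231^32 × 231^1 ≡ 601 × 437 × 547 × 231 (mod 661).
Accumulate the product:
601 × 437 = 262637 ≡ 220
220 × 547 = 120340 ≡ 38
38 × 231 = 8778 ≡ 185

185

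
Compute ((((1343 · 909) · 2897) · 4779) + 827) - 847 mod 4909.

1343 · 909 = 1220787 ≡ 3355 (mod 4909)
3355 · 2897 = 9719435 ≡ 4524 (mod 4909)
4524 · 4779 = 21620196 ≡ 960 (mod 4909)
960 + 827 = 1787
1787 - 847 = 940

940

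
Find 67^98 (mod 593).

98 in binary is 1100010, i.e. 98 = 64 + 32 + 2.
67^1 ≡ 67 (mod 593)
67^2 ≡ 67^2 = 4489 ≡ 338 (mod 593)
67^4 ≡ 338^2 = 114244 ≡ 388 (mod 593)
67^8 ≡ 388^2 = 150544 ≡ 515 (mod 593)
67^16 ≡ 515^2 = 265225 ≡ 154 (mod 593)
67^32 ≡ 154^2 = 23716 ≡ 589 (mod 593)
67^64 ≡ 589^2 = 346921 ≡ 16 (mod 593)
67^98 = 67^64 × 67^32 × 67^2 ≡ 16 × 589 × 338 (mod 593).
Accumulate the product:
16 × 589 = 9424 ≡ 529
529 × 338 = 178802 ≡ 309

309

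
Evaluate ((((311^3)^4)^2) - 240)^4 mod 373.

144

(311)^3 ≡ 19 (mod 373)
(19)^4 ≡ 144 (mod 373)
(144)^2 ≡ 221 (mod 373)
221 - 240 = -19 ≡ 354 (mod 373)
(354)^4 ≡ 144 (mod 373)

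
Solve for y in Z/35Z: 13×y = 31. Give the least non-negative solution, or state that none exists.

32

gcd(13, 35) = 1, so a unique solution mod 35 exists.
13⁻¹ ≡ 27 (mod 35).
y ≡ 27×31 ≡ 32 (mod 35).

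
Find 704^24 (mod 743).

106

Using repeated squaring:
24 in binary is 11000, i.e. 24 = 16 + 8.
704^1 ≡ 704 (mod 743)
704^2 ≡ 704^2 = 495616 ≡ 35 (mod 743)
704^4 ≡ 35^2 = 1225 ≡ 482 (mod 743)
704^8 ≡ 482^2 = 232324 ≡ 508 (mod 743)
704^16 ≡ 508^2 = 258064 ≡ 243 (mod 743)
704^24 = 704^16 × 704^8 ≡ 243 × 508 (mod 743).
243 × 508 = 123444 ≡ 106 (mod 743).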